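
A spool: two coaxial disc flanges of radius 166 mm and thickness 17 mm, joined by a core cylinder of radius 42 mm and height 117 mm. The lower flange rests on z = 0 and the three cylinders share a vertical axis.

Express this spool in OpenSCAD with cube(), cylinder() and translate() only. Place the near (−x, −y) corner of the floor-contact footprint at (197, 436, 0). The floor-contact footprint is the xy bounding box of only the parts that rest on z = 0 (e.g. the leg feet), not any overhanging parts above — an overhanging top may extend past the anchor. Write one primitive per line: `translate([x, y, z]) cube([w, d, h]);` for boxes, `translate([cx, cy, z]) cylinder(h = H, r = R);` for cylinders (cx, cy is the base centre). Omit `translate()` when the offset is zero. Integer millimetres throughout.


translate([363, 602, 0]) cylinder(h = 17, r = 166);
translate([363, 602, 17]) cylinder(h = 117, r = 42);
translate([363, 602, 134]) cylinder(h = 17, r = 166);


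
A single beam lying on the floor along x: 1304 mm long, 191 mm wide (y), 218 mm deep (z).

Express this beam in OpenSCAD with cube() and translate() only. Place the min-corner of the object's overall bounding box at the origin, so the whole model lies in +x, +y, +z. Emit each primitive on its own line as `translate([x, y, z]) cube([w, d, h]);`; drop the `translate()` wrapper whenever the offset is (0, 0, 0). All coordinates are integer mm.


cube([1304, 191, 218]);


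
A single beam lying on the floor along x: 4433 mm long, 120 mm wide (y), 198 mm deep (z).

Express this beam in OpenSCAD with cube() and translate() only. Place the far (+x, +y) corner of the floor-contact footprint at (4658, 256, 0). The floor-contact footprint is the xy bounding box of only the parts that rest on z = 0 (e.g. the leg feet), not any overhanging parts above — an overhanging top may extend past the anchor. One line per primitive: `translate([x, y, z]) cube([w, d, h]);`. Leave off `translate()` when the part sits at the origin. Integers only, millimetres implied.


translate([225, 136, 0]) cube([4433, 120, 198]);


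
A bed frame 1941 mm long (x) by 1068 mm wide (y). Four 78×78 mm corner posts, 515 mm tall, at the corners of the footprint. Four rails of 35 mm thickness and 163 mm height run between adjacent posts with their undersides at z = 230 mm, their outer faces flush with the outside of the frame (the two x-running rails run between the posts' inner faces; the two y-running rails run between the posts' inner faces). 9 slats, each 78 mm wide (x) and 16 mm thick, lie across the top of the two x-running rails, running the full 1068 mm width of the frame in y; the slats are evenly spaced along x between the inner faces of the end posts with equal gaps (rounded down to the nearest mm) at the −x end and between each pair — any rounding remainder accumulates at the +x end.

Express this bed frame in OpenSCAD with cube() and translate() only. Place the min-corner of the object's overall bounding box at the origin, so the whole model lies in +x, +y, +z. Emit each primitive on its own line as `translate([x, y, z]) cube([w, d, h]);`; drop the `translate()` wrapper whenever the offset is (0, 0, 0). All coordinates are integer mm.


cube([78, 78, 515]);
translate([0, 990, 0]) cube([78, 78, 515]);
translate([1863, 0, 0]) cube([78, 78, 515]);
translate([1863, 990, 0]) cube([78, 78, 515]);
translate([78, 0, 230]) cube([1785, 35, 163]);
translate([78, 1033, 230]) cube([1785, 35, 163]);
translate([0, 78, 230]) cube([35, 912, 163]);
translate([1906, 78, 230]) cube([35, 912, 163]);
translate([186, 0, 393]) cube([78, 1068, 16]);
translate([372, 0, 393]) cube([78, 1068, 16]);
translate([558, 0, 393]) cube([78, 1068, 16]);
translate([744, 0, 393]) cube([78, 1068, 16]);
translate([930, 0, 393]) cube([78, 1068, 16]);
translate([1116, 0, 393]) cube([78, 1068, 16]);
translate([1302, 0, 393]) cube([78, 1068, 16]);
translate([1488, 0, 393]) cube([78, 1068, 16]);
translate([1674, 0, 393]) cube([78, 1068, 16]);


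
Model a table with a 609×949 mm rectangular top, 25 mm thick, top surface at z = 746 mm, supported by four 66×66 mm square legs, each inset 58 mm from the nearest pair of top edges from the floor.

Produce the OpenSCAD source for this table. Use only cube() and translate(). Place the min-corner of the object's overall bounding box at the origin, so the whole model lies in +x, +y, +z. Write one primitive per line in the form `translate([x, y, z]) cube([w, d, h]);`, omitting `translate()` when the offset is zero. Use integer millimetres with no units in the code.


translate([0, 0, 721]) cube([609, 949, 25]);
translate([58, 58, 0]) cube([66, 66, 721]);
translate([485, 58, 0]) cube([66, 66, 721]);
translate([58, 825, 0]) cube([66, 66, 721]);
translate([485, 825, 0]) cube([66, 66, 721]);


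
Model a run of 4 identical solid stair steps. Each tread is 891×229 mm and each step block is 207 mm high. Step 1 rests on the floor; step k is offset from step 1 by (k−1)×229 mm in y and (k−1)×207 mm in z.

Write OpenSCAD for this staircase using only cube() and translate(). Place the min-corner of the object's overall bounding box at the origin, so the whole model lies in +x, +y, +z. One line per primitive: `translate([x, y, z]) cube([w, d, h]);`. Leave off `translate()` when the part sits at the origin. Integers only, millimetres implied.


cube([891, 229, 207]);
translate([0, 229, 207]) cube([891, 229, 207]);
translate([0, 458, 414]) cube([891, 229, 207]);
translate([0, 687, 621]) cube([891, 229, 207]);


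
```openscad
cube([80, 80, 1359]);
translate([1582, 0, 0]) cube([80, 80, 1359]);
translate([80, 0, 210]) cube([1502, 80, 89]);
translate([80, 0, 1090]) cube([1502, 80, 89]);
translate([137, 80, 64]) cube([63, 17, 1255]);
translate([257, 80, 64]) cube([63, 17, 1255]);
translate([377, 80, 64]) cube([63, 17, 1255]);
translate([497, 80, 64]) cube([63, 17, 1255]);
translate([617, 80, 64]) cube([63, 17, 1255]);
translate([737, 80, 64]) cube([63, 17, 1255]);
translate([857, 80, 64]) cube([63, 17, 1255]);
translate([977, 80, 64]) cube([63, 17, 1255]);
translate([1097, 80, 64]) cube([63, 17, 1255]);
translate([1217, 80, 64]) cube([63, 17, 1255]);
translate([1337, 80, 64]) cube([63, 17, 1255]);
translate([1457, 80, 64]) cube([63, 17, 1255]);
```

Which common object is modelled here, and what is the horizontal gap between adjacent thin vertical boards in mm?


A fence section. The picket gap is 57 mm.

Two posts, two rails, 12 pickets — a fence section. Span 1502 mm holds 12 pickets of 63 mm with 13 equal gaps: ⌊(1502 − 12·63) / 13⌋ = 57 mm.


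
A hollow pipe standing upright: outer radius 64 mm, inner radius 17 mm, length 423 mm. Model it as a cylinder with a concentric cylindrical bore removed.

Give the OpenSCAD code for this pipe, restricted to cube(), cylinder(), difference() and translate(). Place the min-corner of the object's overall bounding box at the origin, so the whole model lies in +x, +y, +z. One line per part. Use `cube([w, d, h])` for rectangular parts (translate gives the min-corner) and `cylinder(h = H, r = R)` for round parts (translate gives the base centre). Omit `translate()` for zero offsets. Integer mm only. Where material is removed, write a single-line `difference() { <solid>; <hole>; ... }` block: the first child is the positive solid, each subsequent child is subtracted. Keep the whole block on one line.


difference() { translate([64, 64, 0]) cylinder(h = 423, r = 64); translate([64, 64, 0]) cylinder(h = 423, r = 17); }


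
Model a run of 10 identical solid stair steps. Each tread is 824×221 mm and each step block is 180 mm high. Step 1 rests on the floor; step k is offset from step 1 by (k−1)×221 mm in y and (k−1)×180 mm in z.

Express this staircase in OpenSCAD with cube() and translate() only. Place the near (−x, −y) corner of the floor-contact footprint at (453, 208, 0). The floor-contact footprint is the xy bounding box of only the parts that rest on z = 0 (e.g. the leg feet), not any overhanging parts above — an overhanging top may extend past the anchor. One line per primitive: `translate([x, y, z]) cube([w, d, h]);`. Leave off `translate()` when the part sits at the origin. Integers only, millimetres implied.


translate([453, 208, 0]) cube([824, 221, 180]);
translate([453, 429, 180]) cube([824, 221, 180]);
translate([453, 650, 360]) cube([824, 221, 180]);
translate([453, 871, 540]) cube([824, 221, 180]);
translate([453, 1092, 720]) cube([824, 221, 180]);
translate([453, 1313, 900]) cube([824, 221, 180]);
translate([453, 1534, 1080]) cube([824, 221, 180]);
translate([453, 1755, 1260]) cube([824, 221, 180]);
translate([453, 1976, 1440]) cube([824, 221, 180]);
translate([453, 2197, 1620]) cube([824, 221, 180]);


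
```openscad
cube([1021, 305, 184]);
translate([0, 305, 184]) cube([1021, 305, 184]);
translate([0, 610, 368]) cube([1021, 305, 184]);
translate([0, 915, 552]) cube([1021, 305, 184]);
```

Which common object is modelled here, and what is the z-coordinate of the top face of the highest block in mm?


A staircase. The total rise is 736 mm.

4 identical blocks, each offset up and back from the previous — a staircase. Each step is 184 mm tall and there are 4 of them, so the total rise is 4 × 184 = 736 mm.


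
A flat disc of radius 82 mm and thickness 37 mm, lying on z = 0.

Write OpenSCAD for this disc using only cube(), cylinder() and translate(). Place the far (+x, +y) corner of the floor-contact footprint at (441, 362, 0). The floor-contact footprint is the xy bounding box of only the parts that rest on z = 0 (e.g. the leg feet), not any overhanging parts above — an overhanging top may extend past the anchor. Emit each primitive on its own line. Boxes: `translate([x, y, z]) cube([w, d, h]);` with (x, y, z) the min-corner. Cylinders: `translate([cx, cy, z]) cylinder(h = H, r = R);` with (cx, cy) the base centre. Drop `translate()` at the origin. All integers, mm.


translate([359, 280, 0]) cylinder(h = 37, r = 82);


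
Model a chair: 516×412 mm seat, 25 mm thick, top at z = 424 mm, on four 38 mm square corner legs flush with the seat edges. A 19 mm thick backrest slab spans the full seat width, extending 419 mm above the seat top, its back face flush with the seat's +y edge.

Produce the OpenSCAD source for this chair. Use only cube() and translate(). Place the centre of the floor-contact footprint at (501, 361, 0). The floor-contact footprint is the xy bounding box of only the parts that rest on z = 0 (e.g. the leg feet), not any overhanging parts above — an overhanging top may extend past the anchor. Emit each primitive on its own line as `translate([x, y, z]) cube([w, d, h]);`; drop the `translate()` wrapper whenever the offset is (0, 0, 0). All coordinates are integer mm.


// leg_h = 424 - 25 = 399
translate([243, 155, 399]) cube([516, 412, 25]);
translate([243, 155, 0]) cube([38, 38, 399]);
translate([721, 155, 0]) cube([38, 38, 399]);
translate([243, 529, 0]) cube([38, 38, 399]);
translate([721, 529, 0]) cube([38, 38, 399]);
translate([243, 548, 424]) cube([516, 19, 419]);


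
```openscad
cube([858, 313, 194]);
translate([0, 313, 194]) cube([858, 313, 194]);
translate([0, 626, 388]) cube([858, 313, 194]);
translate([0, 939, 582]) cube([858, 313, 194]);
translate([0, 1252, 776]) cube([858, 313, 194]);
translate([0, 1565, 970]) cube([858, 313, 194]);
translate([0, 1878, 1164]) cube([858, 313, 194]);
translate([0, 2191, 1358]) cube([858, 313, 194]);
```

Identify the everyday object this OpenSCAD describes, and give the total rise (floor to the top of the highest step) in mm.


A staircase. The total rise is 1552 mm.

8 identical blocks, each offset up and back from the previous — a staircase. Each step is 194 mm tall and there are 8 of them, so the total rise is 8 × 194 = 1552 mm.


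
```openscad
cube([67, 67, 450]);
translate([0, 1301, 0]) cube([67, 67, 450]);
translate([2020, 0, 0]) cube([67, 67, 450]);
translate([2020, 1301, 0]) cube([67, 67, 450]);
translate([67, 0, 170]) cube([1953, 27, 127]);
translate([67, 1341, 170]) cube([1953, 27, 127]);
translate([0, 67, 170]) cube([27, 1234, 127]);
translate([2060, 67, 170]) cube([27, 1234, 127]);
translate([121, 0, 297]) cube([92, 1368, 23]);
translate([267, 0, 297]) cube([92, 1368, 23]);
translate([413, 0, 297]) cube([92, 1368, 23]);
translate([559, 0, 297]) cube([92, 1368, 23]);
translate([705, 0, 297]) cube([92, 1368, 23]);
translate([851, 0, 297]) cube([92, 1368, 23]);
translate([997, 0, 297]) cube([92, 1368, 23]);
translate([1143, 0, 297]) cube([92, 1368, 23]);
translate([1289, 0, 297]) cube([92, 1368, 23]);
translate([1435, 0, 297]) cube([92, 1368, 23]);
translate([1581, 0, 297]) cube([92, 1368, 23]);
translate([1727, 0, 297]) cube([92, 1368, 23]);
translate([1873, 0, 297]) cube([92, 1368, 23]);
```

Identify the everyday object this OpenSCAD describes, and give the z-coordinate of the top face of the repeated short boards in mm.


A bed frame. The slat-top height is 320 mm.

Four posts, four rails, and a row of slats — a bed frame. Slats sit on the rails at z = 170 + 127 = 297; with slat thickness 23, the top is 320 mm.


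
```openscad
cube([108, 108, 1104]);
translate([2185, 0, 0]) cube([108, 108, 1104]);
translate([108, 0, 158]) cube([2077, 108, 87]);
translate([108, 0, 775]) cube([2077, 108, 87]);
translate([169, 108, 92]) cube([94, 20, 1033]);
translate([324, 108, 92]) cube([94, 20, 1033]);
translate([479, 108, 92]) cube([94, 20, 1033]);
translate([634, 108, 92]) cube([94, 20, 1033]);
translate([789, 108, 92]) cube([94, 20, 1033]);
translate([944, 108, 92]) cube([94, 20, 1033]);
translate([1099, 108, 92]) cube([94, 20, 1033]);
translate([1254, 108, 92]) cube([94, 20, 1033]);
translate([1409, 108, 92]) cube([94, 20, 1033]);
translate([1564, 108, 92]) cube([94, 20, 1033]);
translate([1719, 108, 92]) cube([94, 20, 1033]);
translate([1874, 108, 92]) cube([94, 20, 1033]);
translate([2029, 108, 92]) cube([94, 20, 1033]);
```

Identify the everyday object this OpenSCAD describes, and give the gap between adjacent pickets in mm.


A fence section. The picket gap is 61 mm.

Two posts, two rails, 13 pickets — a fence section. Span 2077 mm holds 13 pickets of 94 mm with 14 equal gaps: ⌊(2077 − 13·94) / 14⌋ = 61 mm.


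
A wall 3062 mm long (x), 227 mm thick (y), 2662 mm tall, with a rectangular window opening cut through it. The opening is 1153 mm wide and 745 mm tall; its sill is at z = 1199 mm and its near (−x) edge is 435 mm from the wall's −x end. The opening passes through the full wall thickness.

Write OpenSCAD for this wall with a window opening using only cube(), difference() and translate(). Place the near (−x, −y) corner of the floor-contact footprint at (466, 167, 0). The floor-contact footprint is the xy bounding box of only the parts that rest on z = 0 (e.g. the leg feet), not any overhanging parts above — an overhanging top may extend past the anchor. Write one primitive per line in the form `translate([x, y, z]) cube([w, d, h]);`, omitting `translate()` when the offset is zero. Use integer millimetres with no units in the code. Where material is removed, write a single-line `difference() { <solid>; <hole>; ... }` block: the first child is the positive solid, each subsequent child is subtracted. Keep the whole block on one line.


difference() { translate([466, 167, 0]) cube([3062, 227, 2662]); translate([901, 167, 1199]) cube([1153, 227, 745]); }


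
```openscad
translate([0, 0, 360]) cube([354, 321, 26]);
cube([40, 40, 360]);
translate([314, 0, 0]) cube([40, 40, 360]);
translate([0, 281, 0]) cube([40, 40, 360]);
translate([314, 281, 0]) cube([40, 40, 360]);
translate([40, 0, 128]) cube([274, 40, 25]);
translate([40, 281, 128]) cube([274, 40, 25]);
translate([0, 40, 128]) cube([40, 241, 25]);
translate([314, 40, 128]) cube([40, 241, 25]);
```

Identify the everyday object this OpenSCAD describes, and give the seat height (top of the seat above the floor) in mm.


A stool. The seat height is 386 mm.

A 354×321×26 slab at z = 360 on four corner posts — a stool. The seat top is 360 + 26 = 386 mm.


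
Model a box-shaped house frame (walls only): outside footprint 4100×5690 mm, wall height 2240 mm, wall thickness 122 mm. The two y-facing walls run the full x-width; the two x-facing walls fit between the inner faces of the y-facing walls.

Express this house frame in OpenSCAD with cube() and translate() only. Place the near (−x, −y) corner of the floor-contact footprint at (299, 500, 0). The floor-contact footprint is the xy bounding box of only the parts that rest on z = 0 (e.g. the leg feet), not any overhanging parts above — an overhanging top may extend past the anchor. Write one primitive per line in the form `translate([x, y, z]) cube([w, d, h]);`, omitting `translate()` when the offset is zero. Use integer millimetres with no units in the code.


translate([299, 500, 0]) cube([4100, 122, 2240]);
translate([299, 6068, 0]) cube([4100, 122, 2240]);
translate([299, 622, 0]) cube([122, 5446, 2240]);
translate([4277, 622, 0]) cube([122, 5446, 2240]);


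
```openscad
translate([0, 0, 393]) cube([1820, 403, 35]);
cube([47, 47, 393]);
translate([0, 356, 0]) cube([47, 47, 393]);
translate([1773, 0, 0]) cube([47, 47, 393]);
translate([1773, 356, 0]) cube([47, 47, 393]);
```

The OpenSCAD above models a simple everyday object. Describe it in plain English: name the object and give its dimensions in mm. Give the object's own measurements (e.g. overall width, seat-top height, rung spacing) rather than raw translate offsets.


A bench: a 1820×403 mm seat slab, 35 mm thick, top at z = 428 mm, on four 47×47 mm square legs flush with the seat corners and standing on z = 0.


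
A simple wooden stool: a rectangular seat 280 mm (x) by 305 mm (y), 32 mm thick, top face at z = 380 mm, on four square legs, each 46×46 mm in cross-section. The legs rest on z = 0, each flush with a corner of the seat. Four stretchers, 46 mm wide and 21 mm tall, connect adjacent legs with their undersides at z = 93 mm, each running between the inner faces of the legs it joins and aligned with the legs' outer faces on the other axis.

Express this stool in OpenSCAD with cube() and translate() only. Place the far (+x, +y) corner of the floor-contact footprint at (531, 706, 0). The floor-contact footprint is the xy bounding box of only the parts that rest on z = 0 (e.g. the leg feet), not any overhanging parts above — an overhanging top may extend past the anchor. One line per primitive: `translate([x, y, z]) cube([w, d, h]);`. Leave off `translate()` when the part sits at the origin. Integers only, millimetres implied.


translate([251, 401, 348]) cube([280, 305, 32]);
translate([251, 401, 0]) cube([46, 46, 348]);
translate([485, 401, 0]) cube([46, 46, 348]);
translate([251, 660, 0]) cube([46, 46, 348]);
translate([485, 660, 0]) cube([46, 46, 348]);
translate([297, 401, 93]) cube([188, 46, 21]);
translate([297, 660, 93]) cube([188, 46, 21]);
translate([251, 447, 93]) cube([46, 213, 21]);
translate([485, 447, 93]) cube([46, 213, 21]);


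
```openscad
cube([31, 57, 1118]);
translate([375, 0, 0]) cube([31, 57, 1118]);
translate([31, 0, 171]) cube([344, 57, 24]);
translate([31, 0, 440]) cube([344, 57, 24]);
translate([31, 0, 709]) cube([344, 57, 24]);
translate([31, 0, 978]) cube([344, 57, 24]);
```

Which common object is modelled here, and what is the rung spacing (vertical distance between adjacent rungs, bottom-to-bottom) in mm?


A ladder. The rung spacing is 269 mm.

Two tall 31×57 posts with 4 short bars between them — a ladder. Adjacent rungs sit at z = 171 and z = 440, so the spacing is 440 − 171 = 269 mm.


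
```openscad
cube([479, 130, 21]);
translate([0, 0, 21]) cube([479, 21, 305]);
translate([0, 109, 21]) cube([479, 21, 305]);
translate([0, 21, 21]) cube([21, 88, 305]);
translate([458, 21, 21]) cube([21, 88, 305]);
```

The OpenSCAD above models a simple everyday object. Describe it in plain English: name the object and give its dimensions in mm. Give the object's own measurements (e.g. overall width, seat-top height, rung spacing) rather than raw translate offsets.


An open-topped rectangular box: outside dimensions 479×130×326 mm, with a uniform wall and base thickness of 21 mm. The base is a full 479×130 slab on the floor; four walls sit on top of the base. The front and back walls (the −y and +y sides) span the full width; the two side walls fit between them.


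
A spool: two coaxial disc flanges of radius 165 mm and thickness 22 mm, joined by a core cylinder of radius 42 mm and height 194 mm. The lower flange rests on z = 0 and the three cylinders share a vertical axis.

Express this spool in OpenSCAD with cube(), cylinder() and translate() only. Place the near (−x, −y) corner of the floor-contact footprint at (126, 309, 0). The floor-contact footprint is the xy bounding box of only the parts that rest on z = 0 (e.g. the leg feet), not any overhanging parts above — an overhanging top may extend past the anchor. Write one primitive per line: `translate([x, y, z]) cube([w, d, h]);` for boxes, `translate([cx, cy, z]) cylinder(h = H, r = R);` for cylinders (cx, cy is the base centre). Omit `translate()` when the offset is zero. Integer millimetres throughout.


translate([291, 474, 0]) cylinder(h = 22, r = 165);
translate([291, 474, 22]) cylinder(h = 194, r = 42);
translate([291, 474, 216]) cylinder(h = 22, r = 165);


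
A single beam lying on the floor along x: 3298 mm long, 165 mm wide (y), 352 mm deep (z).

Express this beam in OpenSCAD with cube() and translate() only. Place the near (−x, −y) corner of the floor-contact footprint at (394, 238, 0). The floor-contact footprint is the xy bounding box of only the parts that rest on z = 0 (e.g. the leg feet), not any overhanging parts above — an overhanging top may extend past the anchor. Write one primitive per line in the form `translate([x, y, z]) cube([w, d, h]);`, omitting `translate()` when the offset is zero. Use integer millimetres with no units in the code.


translate([394, 238, 0]) cube([3298, 165, 352]);


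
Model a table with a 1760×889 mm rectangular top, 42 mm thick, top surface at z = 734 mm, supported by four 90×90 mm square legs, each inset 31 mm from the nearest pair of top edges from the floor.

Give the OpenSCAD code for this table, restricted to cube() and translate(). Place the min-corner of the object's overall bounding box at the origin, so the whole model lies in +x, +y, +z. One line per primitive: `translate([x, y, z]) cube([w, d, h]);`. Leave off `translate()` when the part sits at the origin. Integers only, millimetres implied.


translate([0, 0, 692]) cube([1760, 889, 42]);
translate([31, 31, 0]) cube([90, 90, 692]);
translate([1639, 31, 0]) cube([90, 90, 692]);
translate([31, 768, 0]) cube([90, 90, 692]);
translate([1639, 768, 0]) cube([90, 90, 692]);


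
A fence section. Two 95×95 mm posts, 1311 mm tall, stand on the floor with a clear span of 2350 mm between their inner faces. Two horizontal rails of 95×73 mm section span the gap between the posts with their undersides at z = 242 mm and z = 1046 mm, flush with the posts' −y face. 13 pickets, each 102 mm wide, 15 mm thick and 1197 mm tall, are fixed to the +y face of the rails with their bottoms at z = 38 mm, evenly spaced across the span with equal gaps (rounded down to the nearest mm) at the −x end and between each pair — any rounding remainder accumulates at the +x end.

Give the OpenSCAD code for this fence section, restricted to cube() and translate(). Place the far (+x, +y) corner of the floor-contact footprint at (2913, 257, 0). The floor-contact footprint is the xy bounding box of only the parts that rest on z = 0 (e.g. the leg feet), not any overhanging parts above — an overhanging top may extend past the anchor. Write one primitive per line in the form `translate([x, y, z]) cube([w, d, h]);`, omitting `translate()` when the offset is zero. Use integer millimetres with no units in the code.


translate([373, 162, 0]) cube([95, 95, 1311]);
translate([2818, 162, 0]) cube([95, 95, 1311]);
translate([468, 162, 242]) cube([2350, 95, 73]);
translate([468, 162, 1046]) cube([2350, 95, 73]);
translate([541, 257, 38]) cube([102, 15, 1197]);
translate([716, 257, 38]) cube([102, 15, 1197]);
translate([891, 257, 38]) cube([102, 15, 1197]);
translate([1066, 257, 38]) cube([102, 15, 1197]);
translate([1241, 257, 38]) cube([102, 15, 1197]);
translate([1416, 257, 38]) cube([102, 15, 1197]);
translate([1591, 257, 38]) cube([102, 15, 1197]);
translate([1766, 257, 38]) cube([102, 15, 1197]);
translate([1941, 257, 38]) cube([102, 15, 1197]);
translate([2116, 257, 38]) cube([102, 15, 1197]);
translate([2291, 257, 38]) cube([102, 15, 1197]);
translate([2466, 257, 38]) cube([102, 15, 1197]);
translate([2641, 257, 38]) cube([102, 15, 1197]);


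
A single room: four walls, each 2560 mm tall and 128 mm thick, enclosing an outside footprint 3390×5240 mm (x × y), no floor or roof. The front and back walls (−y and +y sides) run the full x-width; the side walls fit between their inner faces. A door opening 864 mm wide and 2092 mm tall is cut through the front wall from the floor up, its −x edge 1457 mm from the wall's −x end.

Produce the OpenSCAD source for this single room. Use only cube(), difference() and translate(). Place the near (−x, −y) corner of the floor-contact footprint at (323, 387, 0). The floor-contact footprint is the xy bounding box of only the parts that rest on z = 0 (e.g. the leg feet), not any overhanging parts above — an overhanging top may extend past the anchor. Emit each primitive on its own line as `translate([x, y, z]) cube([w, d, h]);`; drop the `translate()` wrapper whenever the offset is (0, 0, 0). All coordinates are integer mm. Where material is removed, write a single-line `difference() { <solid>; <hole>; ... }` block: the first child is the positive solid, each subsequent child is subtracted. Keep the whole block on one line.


difference() { translate([323, 387, 0]) cube([3390, 128, 2560]); translate([1780, 387, 0]) cube([864, 128, 2092]); }
translate([323, 5499, 0]) cube([3390, 128, 2560]);
translate([323, 515, 0]) cube([128, 4984, 2560]);
translate([3585, 515, 0]) cube([128, 4984, 2560]);


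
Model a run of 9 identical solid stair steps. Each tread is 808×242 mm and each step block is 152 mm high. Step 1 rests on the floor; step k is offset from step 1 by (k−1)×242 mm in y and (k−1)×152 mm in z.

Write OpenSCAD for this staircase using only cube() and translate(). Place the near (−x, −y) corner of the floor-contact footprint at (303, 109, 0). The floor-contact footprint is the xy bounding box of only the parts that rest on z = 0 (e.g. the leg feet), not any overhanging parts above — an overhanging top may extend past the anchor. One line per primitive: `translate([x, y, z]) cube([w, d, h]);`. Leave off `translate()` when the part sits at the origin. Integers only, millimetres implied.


translate([303, 109, 0]) cube([808, 242, 152]);
translate([303, 351, 152]) cube([808, 242, 152]);
translate([303, 593, 304]) cube([808, 242, 152]);
translate([303, 835, 456]) cube([808, 242, 152]);
translate([303, 1077, 608]) cube([808, 242, 152]);
translate([303, 1319, 760]) cube([808, 242, 152]);
translate([303, 1561, 912]) cube([808, 242, 152]);
translate([303, 1803, 1064]) cube([808, 242, 152]);
translate([303, 2045, 1216]) cube([808, 242, 152]);


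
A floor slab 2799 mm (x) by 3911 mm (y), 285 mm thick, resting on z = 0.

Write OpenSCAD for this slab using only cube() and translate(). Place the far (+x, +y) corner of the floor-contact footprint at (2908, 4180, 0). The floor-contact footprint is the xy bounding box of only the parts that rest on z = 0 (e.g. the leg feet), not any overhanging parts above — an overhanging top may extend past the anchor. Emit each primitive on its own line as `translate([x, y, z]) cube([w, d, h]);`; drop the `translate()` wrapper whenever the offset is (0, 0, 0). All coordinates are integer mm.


translate([109, 269, 0]) cube([2799, 3911, 285]);


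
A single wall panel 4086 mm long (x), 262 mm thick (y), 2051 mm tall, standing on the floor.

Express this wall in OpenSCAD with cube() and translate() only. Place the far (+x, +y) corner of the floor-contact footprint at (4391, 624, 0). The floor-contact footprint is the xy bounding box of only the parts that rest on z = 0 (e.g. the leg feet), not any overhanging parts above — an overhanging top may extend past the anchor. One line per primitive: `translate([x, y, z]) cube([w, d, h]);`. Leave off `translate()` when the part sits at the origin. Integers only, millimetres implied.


translate([305, 362, 0]) cube([4086, 262, 2051]);


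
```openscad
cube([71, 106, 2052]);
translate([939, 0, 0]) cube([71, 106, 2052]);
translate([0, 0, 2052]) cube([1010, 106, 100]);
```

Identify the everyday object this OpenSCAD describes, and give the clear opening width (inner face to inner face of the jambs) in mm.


A door frame. The clear opening width is 868 mm.

Two 2052 mm tall posts with a header on top — a door frame. The left jamb is 71 mm wide at x = 0; the right jamb starts at x = 939. The clear opening is 939 − 71 = 868 mm.


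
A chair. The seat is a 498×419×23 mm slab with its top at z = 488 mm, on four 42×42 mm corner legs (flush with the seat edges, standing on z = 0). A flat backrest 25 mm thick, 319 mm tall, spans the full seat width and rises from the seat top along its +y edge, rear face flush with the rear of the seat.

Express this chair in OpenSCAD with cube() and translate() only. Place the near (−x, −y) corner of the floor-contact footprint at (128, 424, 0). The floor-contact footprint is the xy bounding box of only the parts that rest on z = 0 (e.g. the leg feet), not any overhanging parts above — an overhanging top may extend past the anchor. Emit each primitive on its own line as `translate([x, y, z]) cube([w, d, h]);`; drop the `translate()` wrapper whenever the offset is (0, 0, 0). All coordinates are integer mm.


translate([128, 424, 465]) cube([498, 419, 23]);
translate([128, 424, 0]) cube([42, 42, 465]);
translate([584, 424, 0]) cube([42, 42, 465]);
translate([128, 801, 0]) cube([42, 42, 465]);
translate([584, 801, 0]) cube([42, 42, 465]);
translate([128, 818, 488]) cube([498, 25, 319]);


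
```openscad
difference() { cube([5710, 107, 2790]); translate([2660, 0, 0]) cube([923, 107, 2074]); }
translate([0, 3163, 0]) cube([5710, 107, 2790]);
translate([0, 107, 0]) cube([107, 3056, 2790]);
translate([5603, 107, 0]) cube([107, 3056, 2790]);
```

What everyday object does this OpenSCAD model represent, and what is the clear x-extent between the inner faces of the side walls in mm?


A single room. The interior width is 5496 mm.

Four walls enclosing a rectangle with a door in the front wall — a room. Outside width 5710 minus two 107 mm walls gives 5496 mm.


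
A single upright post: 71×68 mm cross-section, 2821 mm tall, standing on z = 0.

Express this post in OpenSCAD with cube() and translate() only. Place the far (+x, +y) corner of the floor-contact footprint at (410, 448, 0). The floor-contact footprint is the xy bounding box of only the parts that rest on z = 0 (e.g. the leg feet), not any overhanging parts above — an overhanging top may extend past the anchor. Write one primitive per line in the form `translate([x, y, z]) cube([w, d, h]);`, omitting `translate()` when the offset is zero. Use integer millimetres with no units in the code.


translate([339, 380, 0]) cube([71, 68, 2821]);


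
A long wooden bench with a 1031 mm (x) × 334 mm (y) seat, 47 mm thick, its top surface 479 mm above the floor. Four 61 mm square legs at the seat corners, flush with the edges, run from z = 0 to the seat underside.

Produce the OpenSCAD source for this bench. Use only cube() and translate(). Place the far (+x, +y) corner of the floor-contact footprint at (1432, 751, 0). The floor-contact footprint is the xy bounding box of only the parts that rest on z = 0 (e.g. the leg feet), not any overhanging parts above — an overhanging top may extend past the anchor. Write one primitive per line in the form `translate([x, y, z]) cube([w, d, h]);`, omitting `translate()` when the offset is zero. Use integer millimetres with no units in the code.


// leg_h = 479 − 47 = 432
translate([401, 417, 432]) cube([1031, 334, 47]);
translate([401, 417, 0]) cube([61, 61, 432]);
translate([401, 690, 0]) cube([61, 61, 432]);
translate([1371, 417, 0]) cube([61, 61, 432]);
translate([1371, 690, 0]) cube([61, 61, 432]);


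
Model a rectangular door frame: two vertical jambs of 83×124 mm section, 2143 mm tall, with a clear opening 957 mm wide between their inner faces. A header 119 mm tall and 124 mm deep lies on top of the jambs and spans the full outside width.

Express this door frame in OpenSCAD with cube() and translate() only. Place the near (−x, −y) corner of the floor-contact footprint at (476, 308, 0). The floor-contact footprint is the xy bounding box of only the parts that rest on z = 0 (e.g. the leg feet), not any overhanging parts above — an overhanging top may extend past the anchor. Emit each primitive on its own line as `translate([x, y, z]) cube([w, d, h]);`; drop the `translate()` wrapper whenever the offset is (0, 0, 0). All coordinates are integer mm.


translate([476, 308, 0]) cube([83, 124, 2143]);
translate([1516, 308, 0]) cube([83, 124, 2143]);
translate([476, 308, 2143]) cube([1123, 124, 119]);


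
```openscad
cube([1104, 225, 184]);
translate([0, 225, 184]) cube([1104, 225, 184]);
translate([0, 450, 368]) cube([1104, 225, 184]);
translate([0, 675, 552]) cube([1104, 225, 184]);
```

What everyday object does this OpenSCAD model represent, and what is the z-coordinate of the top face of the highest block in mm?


A staircase. The total rise is 736 mm.

4 identical blocks, each offset up and back from the previous — a staircase. Each step is 184 mm tall and there are 4 of them, so the total rise is 4 × 184 = 736 mm.


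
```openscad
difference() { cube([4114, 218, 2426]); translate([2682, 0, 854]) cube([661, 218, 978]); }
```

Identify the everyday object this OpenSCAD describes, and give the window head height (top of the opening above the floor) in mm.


A wall with a window opening. The window head height is 1832 mm.

A wall with a rectangular opening subtracted — a window. Sill at z = 854, opening 978 mm tall, so the head is at 854 + 978 = 1832 mm.


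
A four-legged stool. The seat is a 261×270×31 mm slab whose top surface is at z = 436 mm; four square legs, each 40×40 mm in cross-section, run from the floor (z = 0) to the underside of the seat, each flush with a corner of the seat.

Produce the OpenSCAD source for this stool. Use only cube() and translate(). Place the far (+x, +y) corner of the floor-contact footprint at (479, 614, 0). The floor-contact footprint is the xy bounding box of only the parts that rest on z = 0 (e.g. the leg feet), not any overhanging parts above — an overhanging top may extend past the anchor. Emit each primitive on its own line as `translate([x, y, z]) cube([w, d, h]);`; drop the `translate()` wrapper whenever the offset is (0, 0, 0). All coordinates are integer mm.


translate([218, 344, 405]) cube([261, 270, 31]);
translate([218, 344, 0]) cube([40, 40, 405]);
translate([439, 344, 0]) cube([40, 40, 405]);
translate([218, 574, 0]) cube([40, 40, 405]);
translate([439, 574, 0]) cube([40, 40, 405]);


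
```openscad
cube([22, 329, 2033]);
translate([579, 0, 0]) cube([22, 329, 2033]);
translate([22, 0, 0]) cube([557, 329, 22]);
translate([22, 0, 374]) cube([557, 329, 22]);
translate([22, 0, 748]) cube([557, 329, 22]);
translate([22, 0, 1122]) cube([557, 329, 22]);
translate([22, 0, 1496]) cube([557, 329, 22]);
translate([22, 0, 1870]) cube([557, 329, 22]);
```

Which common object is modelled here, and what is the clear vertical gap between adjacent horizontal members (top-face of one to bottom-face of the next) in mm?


A bookshelf. The clear shelf gap is 352 mm.

Two tall side panels with 6 horizontal boards between them — a bookshelf. The first two shelf undersides are at z = 0 and z = 374; with shelf thickness 22, the clear gap is 374 − 0 − 22 = 352 mm.


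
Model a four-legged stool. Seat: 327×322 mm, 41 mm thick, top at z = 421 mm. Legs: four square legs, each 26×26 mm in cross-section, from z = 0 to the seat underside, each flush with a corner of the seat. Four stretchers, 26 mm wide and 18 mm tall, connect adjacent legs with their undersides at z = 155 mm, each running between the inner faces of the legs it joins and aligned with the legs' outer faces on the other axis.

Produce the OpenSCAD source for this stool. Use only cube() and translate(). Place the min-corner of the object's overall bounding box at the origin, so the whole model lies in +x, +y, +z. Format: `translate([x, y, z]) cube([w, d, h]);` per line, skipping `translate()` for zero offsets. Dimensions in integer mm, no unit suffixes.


translate([0, 0, 380]) cube([327, 322, 41]);
cube([26, 26, 380]);
translate([301, 0, 0]) cube([26, 26, 380]);
translate([0, 296, 0]) cube([26, 26, 380]);
translate([301, 296, 0]) cube([26, 26, 380]);
translate([26, 0, 155]) cube([275, 26, 18]);
translate([26, 296, 155]) cube([275, 26, 18]);
translate([0, 26, 155]) cube([26, 270, 18]);
translate([301, 26, 155]) cube([26, 270, 18]);


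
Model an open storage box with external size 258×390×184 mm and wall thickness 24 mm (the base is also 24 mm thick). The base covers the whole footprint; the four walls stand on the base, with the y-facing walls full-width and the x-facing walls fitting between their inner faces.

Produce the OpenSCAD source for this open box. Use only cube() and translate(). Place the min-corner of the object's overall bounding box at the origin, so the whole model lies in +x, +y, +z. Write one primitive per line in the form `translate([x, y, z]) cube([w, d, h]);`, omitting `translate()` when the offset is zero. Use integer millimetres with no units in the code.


cube([258, 390, 24]);
translate([0, 0, 24]) cube([258, 24, 160]);
translate([0, 366, 24]) cube([258, 24, 160]);
translate([0, 24, 24]) cube([24, 342, 160]);
translate([234, 24, 24]) cube([24, 342, 160]);


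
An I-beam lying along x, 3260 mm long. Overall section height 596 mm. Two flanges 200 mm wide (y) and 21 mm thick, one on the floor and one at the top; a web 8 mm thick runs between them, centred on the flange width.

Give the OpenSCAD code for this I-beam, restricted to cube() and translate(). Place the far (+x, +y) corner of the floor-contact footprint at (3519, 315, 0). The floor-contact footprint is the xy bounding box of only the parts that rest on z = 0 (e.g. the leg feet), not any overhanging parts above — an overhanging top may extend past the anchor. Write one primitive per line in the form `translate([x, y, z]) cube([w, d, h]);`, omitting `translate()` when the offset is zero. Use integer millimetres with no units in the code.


translate([259, 115, 0]) cube([3260, 200, 21]);
translate([259, 211, 21]) cube([3260, 8, 554]);
translate([259, 115, 575]) cube([3260, 200, 21]);


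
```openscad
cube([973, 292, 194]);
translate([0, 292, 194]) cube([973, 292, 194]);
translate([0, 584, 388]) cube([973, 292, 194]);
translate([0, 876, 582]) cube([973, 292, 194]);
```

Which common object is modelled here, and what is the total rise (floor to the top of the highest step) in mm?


A staircase. The total rise is 776 mm.

4 identical blocks, each offset up and back from the previous — a staircase. Each step is 194 mm tall and there are 4 of them, so the total rise is 4 × 194 = 776 mm.


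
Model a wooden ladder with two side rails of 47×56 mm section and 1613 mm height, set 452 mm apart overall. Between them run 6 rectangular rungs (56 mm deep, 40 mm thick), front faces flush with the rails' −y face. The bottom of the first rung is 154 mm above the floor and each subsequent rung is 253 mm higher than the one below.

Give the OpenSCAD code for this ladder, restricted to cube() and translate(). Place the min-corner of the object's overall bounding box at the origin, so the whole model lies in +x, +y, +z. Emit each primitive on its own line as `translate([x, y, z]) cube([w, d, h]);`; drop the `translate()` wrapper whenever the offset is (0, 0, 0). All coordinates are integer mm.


cube([47, 56, 1613]);
translate([405, 0, 0]) cube([47, 56, 1613]);
translate([47, 0, 154]) cube([358, 56, 40]);
translate([47, 0, 407]) cube([358, 56, 40]);
translate([47, 0, 660]) cube([358, 56, 40]);
translate([47, 0, 913]) cube([358, 56, 40]);
translate([47, 0, 1166]) cube([358, 56, 40]);
translate([47, 0, 1419]) cube([358, 56, 40]);
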